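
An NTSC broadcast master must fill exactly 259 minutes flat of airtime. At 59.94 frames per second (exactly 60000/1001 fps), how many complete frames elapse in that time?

259 min = 15540 s.
Frames = 15540 × 60000/1001 = 133200000/143 ≈ 931468.5315.
Complete frames: 931468.

931468 frames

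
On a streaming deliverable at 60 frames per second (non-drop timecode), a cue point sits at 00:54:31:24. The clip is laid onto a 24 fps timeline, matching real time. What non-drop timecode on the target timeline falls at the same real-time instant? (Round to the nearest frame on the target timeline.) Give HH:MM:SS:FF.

Source frame index: (0×3600 + 54×60 + 31) × 60 + 24 = 196284.
Real time: 196284 / (60) = 16357/5 s.
Target frame: (16357/5) × (24) = 392568/5 ≈ 78513.600 → 78514.
At 24 labels/s: frame 78514 → 00:54:31:10.

00:54:31:10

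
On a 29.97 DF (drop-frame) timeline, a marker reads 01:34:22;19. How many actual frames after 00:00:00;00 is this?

169709

Complete 10-minute blocks: 9, each 17982 frames → 161838.
Remaining 4 whole minutes in the current block: 1800 + 3 × 1798 = 7194 frames.
Within the current minute: 22 × 30 + 19 − 2 = 677 (labels ;00/;01 skipped at this minute). Total = 161838 + 7194 + 677 = 169709.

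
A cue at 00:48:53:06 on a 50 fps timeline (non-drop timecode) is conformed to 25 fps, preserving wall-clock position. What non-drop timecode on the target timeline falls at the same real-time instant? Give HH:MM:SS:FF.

00:48:53:03

Source frame index: (0×3600 + 48×60 + 53) × 50 + 6 = 146656.
Real time: 146656 / (50) = 73328/25 s.
Target frame: (73328/25) × (25) = 73328.
At 25 labels/s: frame 73328 → 00:48:53:03.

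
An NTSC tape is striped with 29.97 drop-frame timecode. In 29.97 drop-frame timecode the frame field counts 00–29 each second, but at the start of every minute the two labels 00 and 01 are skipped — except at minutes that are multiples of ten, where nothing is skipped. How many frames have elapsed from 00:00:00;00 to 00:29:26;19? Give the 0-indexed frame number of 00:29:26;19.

52945

Complete 10-minute blocks: 2, each 17982 frames → 35964.
Remaining 9 whole minutes in the current block: 1800 + 8 × 1798 = 16184 frames.
Within the current minute: 26 × 30 + 19 − 2 = 797 (labels ;00/;01 skipped at this minute). Total = 35964 + 16184 + 797 = 52945.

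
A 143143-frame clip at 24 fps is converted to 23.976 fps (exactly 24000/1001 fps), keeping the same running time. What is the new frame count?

Target frames = source frames × (target rate / source rate) = 143143 × (24000/1001)/(24) = 143143 × 1000/1001 = 143000.

143000 frames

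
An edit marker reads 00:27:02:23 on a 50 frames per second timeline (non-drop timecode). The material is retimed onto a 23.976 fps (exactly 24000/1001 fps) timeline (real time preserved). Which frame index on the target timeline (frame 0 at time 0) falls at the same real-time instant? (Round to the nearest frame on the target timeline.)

frame 38900

Source frame index: (0×3600 + 27×60 + 2) × 50 + 23 = 81123.
Real time: 81123 / (50) = 81123/50 s.
Target frame: (81123/50) × (24000/1001) = 5562720/143 ≈ 38900.140 → 38900.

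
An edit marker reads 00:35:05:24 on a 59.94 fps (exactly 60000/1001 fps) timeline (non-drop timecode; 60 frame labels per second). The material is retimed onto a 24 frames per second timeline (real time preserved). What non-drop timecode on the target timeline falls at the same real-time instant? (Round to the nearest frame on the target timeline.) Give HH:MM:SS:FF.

00:35:07:12

Source frame index: (0×3600 + 35×60 + 5) × 60 + 24 = 126324.
Real time: 126324 / (60000/1001) = 10537527/5000 s.
Target frame: (10537527/5000) × (24) = 31612581/625 ≈ 50580.130 → 50580.
At 24 labels/s: frame 50580 → 00:35:07:12.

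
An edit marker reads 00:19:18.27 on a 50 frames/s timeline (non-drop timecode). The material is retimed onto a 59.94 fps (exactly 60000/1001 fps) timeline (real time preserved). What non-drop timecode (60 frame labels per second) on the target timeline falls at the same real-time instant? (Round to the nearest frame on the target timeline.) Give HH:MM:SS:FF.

Source frame index: (0×3600 + 19×60 + 18) × 50 + 27 = 57927.
Real time: 57927 / (50) = 57927/50 s.
Target frame: (57927/50) × (60000/1001) = 69512400/1001 ≈ 69442.957 → 69443.
At 60 labels/s: frame 69443 → 00:19:17:23.

00:19:17:23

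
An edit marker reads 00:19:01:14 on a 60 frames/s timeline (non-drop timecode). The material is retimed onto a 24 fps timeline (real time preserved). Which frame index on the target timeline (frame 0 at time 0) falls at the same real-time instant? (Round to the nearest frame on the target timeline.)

frame 27390

Source frame index: (0×3600 + 19×60 + 1) × 60 + 14 = 68474.
Real time: 68474 / (60) = 34237/30 s.
Target frame: (34237/30) × (24) = 136948/5 ≈ 27389.600 → 27390.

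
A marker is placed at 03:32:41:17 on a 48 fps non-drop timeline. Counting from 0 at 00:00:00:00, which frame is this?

612545

Total seconds to the label: (3 × 3600 + 32 × 60 + 41) = 12761.
Frame index = 12761 × 48 + 17 = 612545.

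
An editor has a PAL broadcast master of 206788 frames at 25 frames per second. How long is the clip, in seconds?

8271.52 seconds

Running time = 206788 / (25) = 8271.52 s.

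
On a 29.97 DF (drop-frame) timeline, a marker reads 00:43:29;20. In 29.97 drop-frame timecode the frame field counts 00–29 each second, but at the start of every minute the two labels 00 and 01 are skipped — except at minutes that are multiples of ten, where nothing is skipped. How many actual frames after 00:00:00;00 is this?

78212

Complete 10-minute blocks: 4, each 17982 frames → 71928.
Remaining 3 whole minutes in the current block: 1800 + 2 × 1798 = 5396 frames.
Within the current minute: 29 × 30 + 20 − 2 = 888 (labels ;00/;01 skipped at this minute). Total = 71928 + 5396 + 888 = 78212.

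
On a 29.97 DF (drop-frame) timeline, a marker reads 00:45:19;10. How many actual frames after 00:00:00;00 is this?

Complete 10-minute blocks: 4, each 17982 frames → 71928.
Remaining 5 whole minutes in the current block: 1800 + 4 × 1798 = 8992 frames.
Within the current minute: 19 × 30 + 10 − 2 = 578 (labels ;00/;01 skipped at this minute). Total = 71928 + 8992 + 578 = 81498.

81498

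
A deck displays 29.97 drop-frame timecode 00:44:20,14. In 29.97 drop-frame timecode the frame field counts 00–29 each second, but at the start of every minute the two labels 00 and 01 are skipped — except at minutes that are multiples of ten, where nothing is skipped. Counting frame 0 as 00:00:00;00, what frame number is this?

As if non-drop at 30 labels/s: (0 × 3600 + 44 × 60 + 20) × 30 + 14 = 79814.
Minute boundaries passed: 44; those not divisible by 10: 44 − 4 = 40; dropped labels = 2 × 40 = 80.
Actual frame index = 79814 − 80 = 79734.

79734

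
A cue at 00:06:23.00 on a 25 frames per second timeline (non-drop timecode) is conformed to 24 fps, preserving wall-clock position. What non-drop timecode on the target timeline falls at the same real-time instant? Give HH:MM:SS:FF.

Source frame index: (0×3600 + 6×60 + 23) × 25 + 0 = 9575.
Real time: 9575 / (25) = 383 s.
Target frame: (383) × (24) = 9192.
At 24 labels/s: frame 9192 → 00:06:23:00.

00:06:23:00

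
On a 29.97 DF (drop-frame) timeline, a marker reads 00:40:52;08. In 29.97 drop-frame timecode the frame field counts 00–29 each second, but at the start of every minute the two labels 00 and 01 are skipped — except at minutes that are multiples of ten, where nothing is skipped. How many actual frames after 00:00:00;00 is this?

As if non-drop at 30 labels/s: (0 × 3600 + 40 × 60 + 52) × 30 + 8 = 73568.
Minute boundaries passed: 40; those not divisible by 10: 40 − 4 = 36; dropped labels = 2 × 36 = 72.
Actual frame index = 73568 − 72 = 73496.

73496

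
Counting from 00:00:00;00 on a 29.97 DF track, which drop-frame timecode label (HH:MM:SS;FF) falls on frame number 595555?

Each 10-minute DF block holds 10 × 60 × 30 − 9 × 2 = 17982 frames. 595555 ÷ 17982 → 33 full blocks, remainder 2149.
Within the partial block the first minute is 1800 frames and each further minute 1798, so 1 further minute boundary passed. Total skipped labels = 18 × 33 + 2 × 1 = 596.
Non-drop label index = 595555 + 596 = 596151; at 30 labels/s that is 05:31:11:21, i.e. DF 05:31:11;21.

05:31:11;21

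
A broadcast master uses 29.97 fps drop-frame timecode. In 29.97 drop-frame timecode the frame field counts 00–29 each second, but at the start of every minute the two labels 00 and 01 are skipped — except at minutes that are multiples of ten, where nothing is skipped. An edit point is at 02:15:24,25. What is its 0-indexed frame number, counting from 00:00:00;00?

Complete 10-minute blocks: 13, each 17982 frames → 233766.
Remaining 5 whole minutes in the current block: 1800 + 4 × 1798 = 8992 frames.
Within the current minute: 24 × 30 + 25 − 2 = 743 (labels ;00/;01 skipped at this minute). Total = 233766 + 8992 + 743 = 243501.

243501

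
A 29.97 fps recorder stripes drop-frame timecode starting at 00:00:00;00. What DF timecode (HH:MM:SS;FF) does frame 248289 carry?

02:18:04;19

Ten DF minutes hold 17982 frames, so frame 248289 lies in block 13 (frames 233766–251747) with 14523 frames into that block.
The block's first minute is 1800 frames and the rest 1798 each; 14523 frames reaches minute 8, so 13 × 18 + 8 × 2 = 250 labels have been skipped so far.
Adding those back, label number 248289 + 250 = 248539 at 30 labels/s is 8284 s + 19 f = 2 h 18 min 4 s frame 19, i.e. 02:18:04;19.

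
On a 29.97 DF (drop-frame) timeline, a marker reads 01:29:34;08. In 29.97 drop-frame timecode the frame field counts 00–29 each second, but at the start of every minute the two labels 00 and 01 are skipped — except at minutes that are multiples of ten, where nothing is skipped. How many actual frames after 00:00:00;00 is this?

161066

As if non-drop at 30 labels/s: (1 × 3600 + 29 × 60 + 34) × 30 + 8 = 161228.
Minute boundaries passed: 89; those not divisible by 10: 89 − 8 = 81; dropped labels = 2 × 81 = 162.
Actual frame index = 161228 − 162 = 161066.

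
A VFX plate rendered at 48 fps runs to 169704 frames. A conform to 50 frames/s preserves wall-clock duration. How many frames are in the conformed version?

Target frames = source frames × (target rate / source rate) = 169704 × (50)/(48) = 169704 × 25/24 = 176775.

176775 frames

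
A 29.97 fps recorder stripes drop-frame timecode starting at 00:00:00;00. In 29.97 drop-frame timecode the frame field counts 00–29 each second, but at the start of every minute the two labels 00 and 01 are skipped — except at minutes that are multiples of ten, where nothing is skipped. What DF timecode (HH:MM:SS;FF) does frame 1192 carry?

00:00:39;22

Each 10-minute DF block holds 10 × 60 × 30 − 9 × 2 = 17982 frames. 1192 ÷ 17982 → 0 full blocks, remainder 1192.
Within the partial block the first minute is 1800 frames and each further minute 1798, so 0 further minute boundaries passed. Total skipped labels = 18 × 0 + 2 × 0 = 0.
Non-drop label index = 1192 + 0 = 1192; at 30 labels/s that is 00:00:39:22, i.e. DF 00:00:39;22.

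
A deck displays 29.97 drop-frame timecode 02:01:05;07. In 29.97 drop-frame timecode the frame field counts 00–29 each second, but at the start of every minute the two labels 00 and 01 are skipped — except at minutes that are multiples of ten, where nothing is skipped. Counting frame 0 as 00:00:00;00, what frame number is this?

As if non-drop at 30 labels/s: (2 × 3600 + 1 × 60 + 5) × 30 + 7 = 217957.
Minute boundaries passed: 121; those not divisible by 10: 121 − 12 = 109; dropped labels = 2 × 109 = 218.
Actual frame index = 217957 − 218 = 217739.

217739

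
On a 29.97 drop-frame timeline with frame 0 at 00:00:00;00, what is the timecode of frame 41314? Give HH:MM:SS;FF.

Ten DF minutes hold 17982 frames, so frame 41314 lies in block 2 (frames 35964–53945) with 5350 frames into that block.
The block's first minute is 1800 frames and the rest 1798 each; 5350 frames reaches minute 2, so 2 × 18 + 2 × 2 = 40 labels have been skipped so far.
Adding those back, label number 41314 + 40 = 41354 at 30 labels/s is 1378 s + 14 f = 0 h 22 min 58 s frame 14, i.e. 00:22:58;14.

00:22:58;14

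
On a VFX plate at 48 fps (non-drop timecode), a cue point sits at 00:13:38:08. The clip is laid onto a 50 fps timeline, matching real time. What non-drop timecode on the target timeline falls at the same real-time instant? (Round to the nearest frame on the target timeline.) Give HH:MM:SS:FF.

Source frame index: (0×3600 + 13×60 + 38) × 48 + 8 = 39272.
Real time: 39272 / (48) = 4909/6 s.
Target frame: (4909/6) × (50) = 122725/3 ≈ 40908.333 → 40908.
At 50 labels/s: frame 40908 → 00:13:38:08.

00:13:38:08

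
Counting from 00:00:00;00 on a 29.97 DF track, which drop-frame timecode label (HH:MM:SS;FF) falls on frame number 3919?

Each 10-minute DF block holds 10 × 60 × 30 − 9 × 2 = 17982 frames. 3919 ÷ 17982 → 0 full blocks, remainder 3919.
Within the partial block the first minute is 1800 frames and each further minute 1798, so 2 further minute boundaries passed. Total skipped labels = 18 × 0 + 2 × 2 = 4.
Non-drop label index = 3919 + 4 = 3923; at 30 labels/s that is 00:02:10:23, i.e. DF 00:02:10;23.

00:02:10;23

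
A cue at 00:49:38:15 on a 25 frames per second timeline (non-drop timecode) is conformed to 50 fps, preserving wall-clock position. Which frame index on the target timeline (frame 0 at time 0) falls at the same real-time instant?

Source frame index: (0×3600 + 49×60 + 38) × 25 + 15 = 74465.
Real time: 74465 / (25) = 14893/5 s.
Target frame: (14893/5) × (50) = 148930.

frame 148930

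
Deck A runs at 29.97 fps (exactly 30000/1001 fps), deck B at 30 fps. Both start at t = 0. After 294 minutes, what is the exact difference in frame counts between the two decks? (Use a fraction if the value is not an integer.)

294 min = 17640 s.
A emits 30000/1001 × 17640 = 75600000/143 frames; B emits 30 × 17640 = 529200.
Difference = 75600/143 frames (≈ 528.6713); B is ahead of A.

75600/143 frames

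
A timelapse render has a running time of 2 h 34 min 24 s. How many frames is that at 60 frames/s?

555840 frames

2 h 34 min 24 s = 9264 s.
Frames = 9264 × 60 = 555840.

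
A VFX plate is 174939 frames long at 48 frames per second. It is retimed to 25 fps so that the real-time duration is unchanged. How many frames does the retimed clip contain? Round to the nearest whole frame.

91114 frames

Frames at target rate = 174939 × (25) / (48) = 1457825/16 ≈ 91114.062.
Nearest whole frame: 91114.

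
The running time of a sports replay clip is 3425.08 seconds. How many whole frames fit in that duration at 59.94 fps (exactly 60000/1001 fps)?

205299 frames

Frames = 3425.08 × 60000/1001 = 205504800/1001 ≈ 205299.5005.
Complete frames: 205299.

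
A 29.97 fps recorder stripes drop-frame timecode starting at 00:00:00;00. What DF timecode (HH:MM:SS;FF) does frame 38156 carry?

Ten DF minutes hold 17982 frames, so frame 38156 lies in block 2 (frames 35964–53945) with 2192 frames into that block.
The block's first minute is 1800 frames and the rest 1798 each; 2192 frames reaches minute 1, so 2 × 18 + 1 × 2 = 38 labels have been skipped so far.
Adding those back, label number 38156 + 38 = 38194 at 30 labels/s is 1273 s + 4 f = 0 h 21 min 13 s frame 4, i.e. 00:21:13;04.

00:21:13;04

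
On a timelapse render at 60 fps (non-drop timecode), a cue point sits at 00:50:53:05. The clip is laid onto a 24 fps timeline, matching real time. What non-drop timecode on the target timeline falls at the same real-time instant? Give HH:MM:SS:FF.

Source frame index: (0×3600 + 50×60 + 53) × 60 + 5 = 183185.
Real time: 183185 / (60) = 36637/12 s.
Target frame: (36637/12) × (24) = 73274.
At 24 labels/s: frame 73274 → 00:50:53:02.

00:50:53:02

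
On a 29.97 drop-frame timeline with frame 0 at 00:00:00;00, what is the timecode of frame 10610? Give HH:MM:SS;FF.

00:05:54;00

Each 10-minute DF block holds 10 × 60 × 30 − 9 × 2 = 17982 frames. 10610 ÷ 17982 → 0 full blocks, remainder 10610.
Within the partial block the first minute is 1800 frames and each further minute 1798, so 5 further minute boundaries passed. Total skipped labels = 18 × 0 + 2 × 5 = 10.
Non-drop label index = 10610 + 10 = 10620; at 30 labels/s that is 00:05:54:00, i.e. DF 00:05:54;00.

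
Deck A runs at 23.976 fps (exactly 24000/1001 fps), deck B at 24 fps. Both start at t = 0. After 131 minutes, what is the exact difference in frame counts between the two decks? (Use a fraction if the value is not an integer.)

131 min = 7860 s.
A emits 24000/1001 × 7860 = 188640000/1001 frames; B emits 24 × 7860 = 188640.
Difference = 188640/1001 frames (≈ 188.4515); B is ahead of A.

188640/1001 frames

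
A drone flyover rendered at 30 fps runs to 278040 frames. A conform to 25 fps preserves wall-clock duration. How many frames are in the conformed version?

Target frames = source frames × (target rate / source rate) = 278040 × (25)/(30) = 278040 × 5/6 = 231700.

231700 frames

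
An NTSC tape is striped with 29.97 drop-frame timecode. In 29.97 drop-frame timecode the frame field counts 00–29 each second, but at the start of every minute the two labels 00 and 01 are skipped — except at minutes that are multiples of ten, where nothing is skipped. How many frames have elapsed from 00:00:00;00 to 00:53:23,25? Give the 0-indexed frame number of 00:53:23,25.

96019

As if non-drop at 30 labels/s: (0 × 3600 + 53 × 60 + 23) × 30 + 25 = 96115.
Minute boundaries passed: 53; those not divisible by 10: 53 − 5 = 48; dropped labels = 2 × 48 = 96.
Actual frame index = 96115 − 96 = 96019.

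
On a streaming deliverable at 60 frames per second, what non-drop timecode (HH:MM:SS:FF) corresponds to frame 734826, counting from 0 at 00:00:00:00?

734826 ÷ 60 = 12247 full seconds, remainder 6 frames.
12247 s = 3 h 24 min 7 s.
Timecode: 03:24:07:06.

03:24:07:06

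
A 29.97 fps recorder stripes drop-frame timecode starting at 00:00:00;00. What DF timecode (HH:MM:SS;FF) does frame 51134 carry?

Each 10-minute DF block holds 10 × 60 × 30 − 9 × 2 = 17982 frames. 51134 ÷ 17982 → 2 full blocks, remainder 15170.
Within the partial block the first minute is 1800 frames and each further minute 1798, so 8 further minute boundaries passed. Total skipped labels = 18 × 2 + 2 × 8 = 52.
Non-drop label index = 51134 + 52 = 51186; at 30 labels/s that is 00:28:26:06, i.e. DF 00:28:26;06.

00:28:26;06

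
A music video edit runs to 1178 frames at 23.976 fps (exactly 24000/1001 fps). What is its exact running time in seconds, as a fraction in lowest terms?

Running time = 1178 ÷ (24000/1001) = 1178 × 1001/24000 = 589589/12000 s.

589589/12000 seconds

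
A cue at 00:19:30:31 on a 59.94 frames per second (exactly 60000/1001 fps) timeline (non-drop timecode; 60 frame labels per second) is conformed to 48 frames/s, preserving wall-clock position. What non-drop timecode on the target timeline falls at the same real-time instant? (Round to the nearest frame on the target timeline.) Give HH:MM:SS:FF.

Source frame index: (0×3600 + 19×60 + 30) × 60 + 31 = 70231.
Real time: 70231 / (60000/1001) = 70301231/60000 s.
Target frame: (70301231/60000) × (48) = 70301231/1250 ≈ 56240.985 → 56241.
At 48 labels/s: frame 56241 → 00:19:31:33.

00:19:31:33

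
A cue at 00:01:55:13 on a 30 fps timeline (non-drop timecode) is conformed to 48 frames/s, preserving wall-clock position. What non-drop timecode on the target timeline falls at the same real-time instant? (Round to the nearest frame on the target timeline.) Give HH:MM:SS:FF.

Source frame index: (0×3600 + 1×60 + 55) × 30 + 13 = 3463.
Real time: 3463 / (30) = 3463/30 s.
Target frame: (3463/30) × (48) = 27704/5 ≈ 5540.800 → 5541.
At 48 labels/s: frame 5541 → 00:01:55:21.

00:01:55:21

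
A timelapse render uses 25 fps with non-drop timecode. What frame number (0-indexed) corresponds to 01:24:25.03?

Total seconds to the label: (1 × 3600 + 24 × 60 + 25) = 5065.
Frame index = 5065 × 25 + 3 = 126628.

frame 126628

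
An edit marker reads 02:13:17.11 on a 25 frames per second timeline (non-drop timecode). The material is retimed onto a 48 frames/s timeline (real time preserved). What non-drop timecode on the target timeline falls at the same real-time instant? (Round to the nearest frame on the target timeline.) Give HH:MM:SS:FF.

02:13:17:21

Source frame index: (2×3600 + 13×60 + 17) × 25 + 11 = 199936.
Real time: 199936 / (25) = 199936/25 s.
Target frame: (199936/25) × (48) = 9596928/25 ≈ 383877.120 → 383877.
At 48 labels/s: frame 383877 → 02:13:17:21.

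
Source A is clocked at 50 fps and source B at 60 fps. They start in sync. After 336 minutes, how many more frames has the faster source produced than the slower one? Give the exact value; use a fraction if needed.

201600 frames

336 min = 20160 s.
A emits 50 × 20160 = 1008000 frames; B emits 60 × 20160 = 1209600.
Difference = 201600 frames; B is ahead of A.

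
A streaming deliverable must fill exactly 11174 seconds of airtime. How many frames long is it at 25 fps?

279350 frames

Frames = 11174 × 25 = 279350.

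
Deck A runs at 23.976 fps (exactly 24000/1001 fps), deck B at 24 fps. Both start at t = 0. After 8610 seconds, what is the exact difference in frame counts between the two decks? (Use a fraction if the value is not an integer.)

A emits 24000/1001 × 8610 = 29520000/143 frames; B emits 24 × 8610 = 206640.
Difference = 29520/143 frames (≈ 206.4336); B is ahead of A.

29520/143 frames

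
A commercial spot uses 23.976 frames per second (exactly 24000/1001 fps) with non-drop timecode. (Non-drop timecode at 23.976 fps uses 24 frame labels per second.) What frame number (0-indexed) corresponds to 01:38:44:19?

142195

Total seconds to the label: (1 × 3600 + 38 × 60 + 44) = 5924.
Frame index = 5924 × 24 + 19 = 142195.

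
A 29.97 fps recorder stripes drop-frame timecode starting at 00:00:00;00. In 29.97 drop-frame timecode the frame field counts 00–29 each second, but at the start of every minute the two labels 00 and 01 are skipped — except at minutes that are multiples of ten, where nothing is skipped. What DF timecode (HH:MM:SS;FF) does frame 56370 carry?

00:31:20;26

Ten DF minutes hold 17982 frames, so frame 56370 lies in block 3 (frames 53946–71927) with 2424 frames into that block.
The block's first minute is 1800 frames and the rest 1798 each; 2424 frames reaches minute 1, so 3 × 18 + 1 × 2 = 56 labels have been skipped so far.
Adding those back, label number 56370 + 56 = 56426 at 30 labels/s is 1880 s + 26 f = 0 h 31 min 20 s frame 26, i.e. 00:31:20;26.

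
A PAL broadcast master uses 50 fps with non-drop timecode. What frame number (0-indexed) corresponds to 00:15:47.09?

frame 47359

Total seconds to the label: (0 × 3600 + 15 × 60 + 47) = 947.
Frame index = 947 × 50 + 9 = 47359.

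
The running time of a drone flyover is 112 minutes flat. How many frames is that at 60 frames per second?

112 min = 6720 s.
Frames = 6720 × 60 = 403200.

403200 frames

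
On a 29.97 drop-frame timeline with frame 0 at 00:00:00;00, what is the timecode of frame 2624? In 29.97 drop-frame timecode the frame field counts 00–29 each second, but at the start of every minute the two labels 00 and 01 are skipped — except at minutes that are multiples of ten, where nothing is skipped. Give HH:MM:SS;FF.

00:01:27;16

Ten DF minutes hold 17982 frames, so frame 2624 lies in block 0 (frames 0–17981) with 2624 frames into that block.
The block's first minute is 1800 frames and the rest 1798 each; 2624 frames reaches minute 1, so 0 × 18 + 1 × 2 = 2 labels have been skipped so far.
Adding those back, label number 2624 + 2 = 2626 at 30 labels/s is 87 s + 16 f = 0 h 1 min 27 s frame 16, i.e. 00:01:27;16.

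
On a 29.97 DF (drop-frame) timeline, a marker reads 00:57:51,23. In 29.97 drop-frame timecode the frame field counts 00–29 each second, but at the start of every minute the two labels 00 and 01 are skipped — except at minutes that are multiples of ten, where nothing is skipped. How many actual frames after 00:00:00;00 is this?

104049

Complete 10-minute blocks: 5, each 17982 frames → 89910.
Remaining 7 whole minutes in the current block: 1800 + 6 × 1798 = 12588 frames.
Within the current minute: 51 × 30 + 23 − 2 = 1551 (labels ;00/;01 skipped at this minute). Total = 89910 + 12588 + 1551 = 104049.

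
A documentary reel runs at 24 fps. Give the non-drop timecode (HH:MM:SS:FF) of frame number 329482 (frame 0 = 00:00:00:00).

03:48:48:10

329482 ÷ 24 = 13728 full seconds, remainder 10 frames.
13728 s = 3 h 48 min 48 s.
Timecode: 03:48:48:10.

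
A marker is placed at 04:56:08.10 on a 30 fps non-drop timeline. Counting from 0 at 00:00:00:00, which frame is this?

Total seconds to the label: (4 × 3600 + 56 × 60 + 8) = 17768.
Frame index = 17768 × 30 + 10 = 533050.

frame 533050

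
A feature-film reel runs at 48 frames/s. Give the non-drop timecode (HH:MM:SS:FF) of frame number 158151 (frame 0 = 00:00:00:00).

158151 ÷ 48 = 3294 full seconds, remainder 39 frames.
3294 s = 0 h 54 min 54 s.
Timecode: 00:54:54:39.

00:54:54:39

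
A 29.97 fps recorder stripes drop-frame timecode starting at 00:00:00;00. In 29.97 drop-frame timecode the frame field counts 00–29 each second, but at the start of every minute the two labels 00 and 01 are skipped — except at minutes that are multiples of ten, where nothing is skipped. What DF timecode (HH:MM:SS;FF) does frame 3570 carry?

Each 10-minute DF block holds 10 × 60 × 30 − 9 × 2 = 17982 frames. 3570 ÷ 17982 → 0 full blocks, remainder 3570.
Within the partial block the first minute is 1800 frames and each further minute 1798, so 1 further minute boundary passed. Total skipped labels = 18 × 0 + 2 × 1 = 2.
Non-drop label index = 3570 + 2 = 3572; at 30 labels/s that is 00:01:59:02, i.e. DF 00:01:59;02.

00:01:59;02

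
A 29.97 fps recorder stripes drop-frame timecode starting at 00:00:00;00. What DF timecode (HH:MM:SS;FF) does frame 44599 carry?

00:24:48;03

Each 10-minute DF block holds 10 × 60 × 30 − 9 × 2 = 17982 frames. 44599 ÷ 17982 → 2 full blocks, remainder 8635.
Within the partial block the first minute is 1800 frames and each further minute 1798, so 4 further minute boundaries passed. Total skipped labels = 18 × 2 + 2 × 4 = 44.
Non-drop label index = 44599 + 44 = 44643; at 30 labels/s that is 00:24:48:03, i.e. DF 00:24:48;03.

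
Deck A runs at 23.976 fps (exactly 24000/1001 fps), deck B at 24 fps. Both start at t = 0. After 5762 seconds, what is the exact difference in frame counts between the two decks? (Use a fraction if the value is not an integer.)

138288/1001 frames

A emits 24000/1001 × 5762 = 138288000/1001 frames; B emits 24 × 5762 = 138288.
Difference = 138288/1001 frames (≈ 138.1499); B is ahead of A.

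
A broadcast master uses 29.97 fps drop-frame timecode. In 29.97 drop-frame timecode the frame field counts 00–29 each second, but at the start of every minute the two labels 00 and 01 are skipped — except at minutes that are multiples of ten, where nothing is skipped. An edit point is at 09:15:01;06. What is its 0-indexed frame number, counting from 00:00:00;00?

998036

Complete 10-minute blocks: 55, each 17982 frames → 989010.
Remaining 5 whole minutes in the current block: 1800 + 4 × 1798 = 8992 frames.
Within the current minute: 1 × 30 + 6 − 2 = 34 (labels ;00/;01 skipped at this minute). Total = 989010 + 8992 + 34 = 998036.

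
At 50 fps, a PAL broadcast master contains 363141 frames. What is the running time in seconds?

7262.82 seconds

Running time = 363141 / (50) = 7262.82 s.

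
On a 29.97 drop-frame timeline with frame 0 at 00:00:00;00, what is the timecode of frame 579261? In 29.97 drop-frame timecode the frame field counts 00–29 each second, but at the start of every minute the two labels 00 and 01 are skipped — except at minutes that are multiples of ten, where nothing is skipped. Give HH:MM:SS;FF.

05:22:08;01

Ten DF minutes hold 17982 frames, so frame 579261 lies in block 32 (frames 575424–593405) with 3837 frames into that block.
The block's first minute is 1800 frames and the rest 1798 each; 3837 frames reaches minute 2, so 32 × 18 + 2 × 2 = 580 labels have been skipped so far.
Adding those back, label number 579261 + 580 = 579841 at 30 labels/s is 19328 s + 1 f = 5 h 22 min 8 s frame 1, i.e. 05:22:08;01.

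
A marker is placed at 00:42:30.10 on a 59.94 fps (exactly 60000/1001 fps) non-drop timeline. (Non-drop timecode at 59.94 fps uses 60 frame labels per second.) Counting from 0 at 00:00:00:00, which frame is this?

frame 153010

Total seconds to the label: (0 × 3600 + 42 × 60 + 30) = 2550.
Frame index = 2550 × 60 + 10 = 153010.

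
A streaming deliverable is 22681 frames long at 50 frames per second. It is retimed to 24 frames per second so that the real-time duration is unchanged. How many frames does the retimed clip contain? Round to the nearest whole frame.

Frames at target rate = 22681 × (24) / (50) = 272172/25 ≈ 10886.880.
Nearest whole frame: 10887.

10887 frames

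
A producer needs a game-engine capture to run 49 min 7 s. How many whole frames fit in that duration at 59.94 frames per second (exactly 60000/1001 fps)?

176643 frames

49 min 7 s = 2947 s.
Frames = 2947 × 60000/1001 = 25260000/143 ≈ 176643.3566.
Complete frames: 176643.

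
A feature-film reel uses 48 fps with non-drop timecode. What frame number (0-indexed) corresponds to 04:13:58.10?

Total seconds to the label: (4 × 3600 + 13 × 60 + 58) = 15238.
Frame index = 15238 × 48 + 10 = 731434.

frame 731434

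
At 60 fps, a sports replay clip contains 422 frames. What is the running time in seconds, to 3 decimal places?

7.033 seconds

Running time = 422 × 1/60 = 211/30 s ≈ 7.033 s.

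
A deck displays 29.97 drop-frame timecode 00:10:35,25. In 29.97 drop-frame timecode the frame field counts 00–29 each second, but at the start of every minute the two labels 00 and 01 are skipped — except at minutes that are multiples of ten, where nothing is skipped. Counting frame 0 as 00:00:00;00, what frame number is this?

19057

Complete 10-minute blocks: 1, each 17982 frames → 17982.
Remaining 0 whole minutes in the current block: 0 frames.
Within the current minute: 35 × 30 + 25 = 1075. Total = 17982 + 0 + 1075 = 19057.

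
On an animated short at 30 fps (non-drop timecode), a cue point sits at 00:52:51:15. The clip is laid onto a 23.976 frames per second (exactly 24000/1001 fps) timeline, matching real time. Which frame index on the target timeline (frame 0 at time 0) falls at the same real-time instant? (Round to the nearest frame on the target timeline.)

frame 76040

Source frame index: (0×3600 + 52×60 + 51) × 30 + 15 = 95145.
Real time: 95145 / (30) = 6343/2 s.
Target frame: (6343/2) × (24000/1001) = 76116000/1001 ≈ 76039.960 → 76040.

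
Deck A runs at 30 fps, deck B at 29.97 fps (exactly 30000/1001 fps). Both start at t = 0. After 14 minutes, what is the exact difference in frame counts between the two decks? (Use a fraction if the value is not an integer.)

3600/143 frames

14 min = 840 s.
A emits 30 × 840 = 25200 frames; B emits 30000/1001 × 840 = 3600000/143.
Difference = 3600/143 frames (≈ 25.1748); B is behind A.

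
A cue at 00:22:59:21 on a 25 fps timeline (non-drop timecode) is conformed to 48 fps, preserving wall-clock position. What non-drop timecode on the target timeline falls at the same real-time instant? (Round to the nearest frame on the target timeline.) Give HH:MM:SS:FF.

00:22:59:40

Source frame index: (0×3600 + 22×60 + 59) × 25 + 21 = 34496.
Real time: 34496 / (25) = 34496/25 s.
Target frame: (34496/25) × (48) = 1655808/25 ≈ 66232.320 → 66232.
At 48 labels/s: frame 66232 → 00:22:59:40.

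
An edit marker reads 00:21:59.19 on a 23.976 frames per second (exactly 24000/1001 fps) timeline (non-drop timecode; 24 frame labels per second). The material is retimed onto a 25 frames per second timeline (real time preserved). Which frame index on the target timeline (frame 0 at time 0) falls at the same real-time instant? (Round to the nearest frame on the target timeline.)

Source frame index: (0×3600 + 21×60 + 59) × 24 + 19 = 31675.
Real time: 31675 / (24000/1001) = 1268267/960 s.
Target frame: (1268267/960) × (25) = 6341335/192 ≈ 33027.786 → 33028.

frame 33028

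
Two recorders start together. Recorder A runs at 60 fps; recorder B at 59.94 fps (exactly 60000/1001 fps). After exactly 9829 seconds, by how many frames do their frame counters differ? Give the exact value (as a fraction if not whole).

A emits 60 × 9829 = 589740 frames; B emits 60000/1001 × 9829 = 589740000/1001.
Difference = 589740/1001 frames (≈ 589.1508); B is behind A.

589740/1001 frames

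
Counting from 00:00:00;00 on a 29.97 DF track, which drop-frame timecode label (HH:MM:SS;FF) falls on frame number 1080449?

10:00:50;29

Each 10-minute DF block holds 10 × 60 × 30 − 9 × 2 = 17982 frames. 1080449 ÷ 17982 → 60 full blocks, remainder 1529.
Within the partial block the first minute is 1800 frames and each further minute 1798, so 0 further minute boundaries passed. Total skipped labels = 18 × 60 + 2 × 0 = 1080.
Non-drop label index = 1080449 + 1080 = 1081529; at 30 labels/s that is 10:00:50:29, i.e. DF 10:00:50;29.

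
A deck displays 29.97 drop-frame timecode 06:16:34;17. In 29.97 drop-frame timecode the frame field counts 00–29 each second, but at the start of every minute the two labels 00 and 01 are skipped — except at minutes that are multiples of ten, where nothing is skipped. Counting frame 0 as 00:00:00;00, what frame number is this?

As if non-drop at 30 labels/s: (6 × 3600 + 16 × 60 + 34) × 30 + 17 = 677837.
Minute boundaries passed: 376; those not divisible by 10: 376 − 37 = 339; dropped labels = 2 × 339 = 678.
Actual frame index = 677837 − 678 = 677159.

677159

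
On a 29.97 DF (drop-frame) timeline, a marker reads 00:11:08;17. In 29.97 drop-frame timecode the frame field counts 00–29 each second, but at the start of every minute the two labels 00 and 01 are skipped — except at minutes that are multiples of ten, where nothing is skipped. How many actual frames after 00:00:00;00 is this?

20037

Complete 10-minute blocks: 1, each 17982 frames → 17982.
Remaining 1 whole minute in the current block: 1800 + 0 × 1798 = 1800 frames.
Within the current minute: 8 × 30 + 17 − 2 = 255 (labels ;00/;01 skipped at this minute). Total = 17982 + 1800 + 255 = 20037.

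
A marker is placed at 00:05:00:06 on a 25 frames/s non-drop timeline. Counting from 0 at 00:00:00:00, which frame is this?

frame 7506

Total seconds to the label: (0 × 3600 + 5 × 60 + 0) = 300.
Frame index = 300 × 25 + 6 = 7506.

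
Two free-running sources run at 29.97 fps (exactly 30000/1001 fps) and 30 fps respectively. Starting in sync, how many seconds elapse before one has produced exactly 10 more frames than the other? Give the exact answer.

1001/3 seconds

The gap grows by |30 − 30000/1001| = 30/1001 frames per second.
Time for a 10-frame gap: 10 ÷ (30/1001) = 1001/3 s.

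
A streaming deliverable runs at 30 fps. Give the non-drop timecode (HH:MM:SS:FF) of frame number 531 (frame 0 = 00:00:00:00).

00:00:17:21

531 ÷ 30 = 17 full seconds, remainder 21 frames.
17 s = 0 h 0 min 17 s.
Timecode: 00:00:17:21.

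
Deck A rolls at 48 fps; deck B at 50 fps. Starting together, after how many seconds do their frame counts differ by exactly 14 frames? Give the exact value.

The gap grows by |50 − 48| = 2 frames per second.
Time for a 14-frame gap: 14 ÷ (2) = 7 s.

7 seconds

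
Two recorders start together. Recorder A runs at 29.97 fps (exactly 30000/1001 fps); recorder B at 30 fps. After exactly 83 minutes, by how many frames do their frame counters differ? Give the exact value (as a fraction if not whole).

83 min = 4980 s.
A emits 30000/1001 × 4980 = 149400000/1001 frames; B emits 30 × 4980 = 149400.
Difference = 149400/1001 frames (≈ 149.2507); B is ahead of A.

149400/1001 frames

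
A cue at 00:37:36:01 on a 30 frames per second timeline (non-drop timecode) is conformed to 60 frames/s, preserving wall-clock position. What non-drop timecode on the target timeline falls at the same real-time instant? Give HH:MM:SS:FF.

Source frame index: (0×3600 + 37×60 + 36) × 30 + 1 = 67681.
Real time: 67681 / (30) = 67681/30 s.
Target frame: (67681/30) × (60) = 135362.
At 60 labels/s: frame 135362 → 00:37:36:02.

00:37:36:02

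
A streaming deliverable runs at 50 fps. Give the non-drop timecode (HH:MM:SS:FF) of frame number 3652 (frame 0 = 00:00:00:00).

00:01:13:02

3652 ÷ 50 = 73 full seconds, remainder 2 frames.
73 s = 0 h 1 min 13 s.
Timecode: 00:01:13:02.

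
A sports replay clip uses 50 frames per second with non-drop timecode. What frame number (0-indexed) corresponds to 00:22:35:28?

Total seconds to the label: (0 × 3600 + 22 × 60 + 35) = 1355.
Frame index = 1355 × 50 + 28 = 67778.

frame 67778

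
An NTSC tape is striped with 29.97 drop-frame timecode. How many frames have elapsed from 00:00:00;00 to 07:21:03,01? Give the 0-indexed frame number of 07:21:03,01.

793097

As if non-drop at 30 labels/s: (7 × 3600 + 21 × 60 + 3) × 30 + 1 = 793891.
Minute boundaries passed: 441; those not divisible by 10: 441 − 44 = 397; dropped labels = 2 × 397 = 794.
Actual frame index = 793891 − 794 = 793097.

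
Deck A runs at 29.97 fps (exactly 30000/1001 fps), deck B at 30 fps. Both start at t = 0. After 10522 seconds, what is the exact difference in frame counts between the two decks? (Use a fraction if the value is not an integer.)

315660/1001 frames

A emits 30000/1001 × 10522 = 315660000/1001 frames; B emits 30 × 10522 = 315660.
Difference = 315660/1001 frames (≈ 315.3447); B is ahead of A.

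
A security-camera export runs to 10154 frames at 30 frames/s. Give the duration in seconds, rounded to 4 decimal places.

338.4667 seconds

Running time = 10154 × 1/30 = 5077/15 s ≈ 338.4667 s.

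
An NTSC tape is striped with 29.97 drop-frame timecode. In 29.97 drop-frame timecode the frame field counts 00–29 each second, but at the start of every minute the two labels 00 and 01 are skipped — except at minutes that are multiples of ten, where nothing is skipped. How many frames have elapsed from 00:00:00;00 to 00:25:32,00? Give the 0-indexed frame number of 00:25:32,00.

45914

As if non-drop at 30 labels/s: (0 × 3600 + 25 × 60 + 32) × 30 + 0 = 45960.
Minute boundaries passed: 25; those not divisible by 10: 25 − 2 = 23; dropped labels = 2 × 23 = 46.
Actual frame index = 45960 − 46 = 45914.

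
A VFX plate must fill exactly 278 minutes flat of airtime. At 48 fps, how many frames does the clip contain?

800640 frames

278 min = 16680 s.
Frames = 16680 × 48 = 800640.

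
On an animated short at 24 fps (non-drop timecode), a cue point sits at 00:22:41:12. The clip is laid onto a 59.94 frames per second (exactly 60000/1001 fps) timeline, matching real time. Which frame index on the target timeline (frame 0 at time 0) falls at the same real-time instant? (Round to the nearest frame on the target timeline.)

Source frame index: (0×3600 + 22×60 + 41) × 24 + 12 = 32676.
Real time: 32676 / (24) = 2723/2 s.
Target frame: (2723/2) × (60000/1001) = 11670000/143 ≈ 81608.392 → 81608.

frame 81608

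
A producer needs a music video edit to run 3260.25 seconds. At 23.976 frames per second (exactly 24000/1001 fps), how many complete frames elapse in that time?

78167 frames

Frames = 3260.25 × 24000/1001 = 11178000/143 ≈ 78167.8322.
Complete frames: 78167.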